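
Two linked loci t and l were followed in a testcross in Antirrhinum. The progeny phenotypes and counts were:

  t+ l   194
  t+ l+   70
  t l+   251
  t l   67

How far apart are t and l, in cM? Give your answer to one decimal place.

The two most frequent classes, t+ l (194) and t l+ (251), are the parental types, so the F1 was t+ l / t l+.
The recombinant classes are t+ l+ and t l: 70 + 67 = 137.
Recombination frequency = 137/582 = 0.2354 ≈ 23.5%, i.e. 23.5 cM.

23.5 cM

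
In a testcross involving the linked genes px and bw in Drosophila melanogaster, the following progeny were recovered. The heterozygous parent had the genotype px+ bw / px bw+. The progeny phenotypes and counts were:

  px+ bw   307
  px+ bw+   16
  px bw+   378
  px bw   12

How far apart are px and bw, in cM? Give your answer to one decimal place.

3.9 cM

The recombinant classes are px+ bw+ and px bw: 16 + 12 = 28.
Recombination frequency = 28/713 = 0.0393 ≈ 3.9%, i.e. 3.9 cM.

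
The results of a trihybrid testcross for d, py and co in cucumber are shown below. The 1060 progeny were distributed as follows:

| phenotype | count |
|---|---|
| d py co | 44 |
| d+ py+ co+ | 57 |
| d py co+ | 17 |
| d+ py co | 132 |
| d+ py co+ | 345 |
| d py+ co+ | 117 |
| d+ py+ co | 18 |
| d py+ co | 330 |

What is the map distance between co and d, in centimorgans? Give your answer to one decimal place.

The two most frequent reciprocal classes, d py+ co and d+ py co+, are the parental types, so the F1 was d py+ co / d+ py co+.
The two rarest classes, d+ py+ co and d py co+, are the double crossovers. Comparing them with the parentals, only the d allele has switched, so d is the middle locus and the order is co – d – py.
Crossovers in the co–d interval produce the single-crossover classes d py+ co+ and d+ py co (117 + 132 = 249) plus the double crossovers (35).
RF(co–d) = (249 + 35) / 1060 = 284/1060 = 0.2679 → 26.8 centimorgans.

26.8 centimorgans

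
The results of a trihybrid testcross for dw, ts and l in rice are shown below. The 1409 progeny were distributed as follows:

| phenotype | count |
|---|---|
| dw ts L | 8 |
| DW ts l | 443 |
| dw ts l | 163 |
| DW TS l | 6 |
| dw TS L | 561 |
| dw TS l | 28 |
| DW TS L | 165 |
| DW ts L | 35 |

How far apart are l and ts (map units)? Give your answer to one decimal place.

The two most frequent reciprocal classes, dw TS L and DW ts l, are the parental types, so the F1 was dw TS L / DW ts l.
The two rarest classes, dw ts L and DW TS l, are the double crossovers. Comparing them with the parentals, only the ts allele has switched, so ts is the middle locus and the order is l – ts – dw.
Crossovers in the l–ts interval produce the single-crossover classes dw TS l and DW ts L (28 + 35 = 63) plus the double crossovers (14).
RF(l–ts) = (63 + 14) / 1409 = 77/1409 = 0.0546 → 5.5 map units.

5.5 map units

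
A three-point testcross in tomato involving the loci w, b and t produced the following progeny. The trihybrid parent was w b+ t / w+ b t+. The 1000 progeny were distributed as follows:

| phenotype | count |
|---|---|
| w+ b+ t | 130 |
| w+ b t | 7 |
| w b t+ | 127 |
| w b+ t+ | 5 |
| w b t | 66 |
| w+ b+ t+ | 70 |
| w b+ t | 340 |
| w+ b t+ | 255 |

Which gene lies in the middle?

The two rarest classes, w b+ t+ and w+ b t, are the double crossovers. Comparing them with the parentals, only the t allele has switched, so t is the middle locus and the order is b – t – w.

t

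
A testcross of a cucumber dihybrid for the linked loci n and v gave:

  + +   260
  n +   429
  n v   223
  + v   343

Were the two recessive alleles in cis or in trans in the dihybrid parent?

The two most frequent classes are + v (343) and n + (429); these are the parental (non-recombinant) types.
So the F1 carried + v on one chromosome and n + on the other — the recessive alleles are on opposite chromosomes (trans / repulsion).

trans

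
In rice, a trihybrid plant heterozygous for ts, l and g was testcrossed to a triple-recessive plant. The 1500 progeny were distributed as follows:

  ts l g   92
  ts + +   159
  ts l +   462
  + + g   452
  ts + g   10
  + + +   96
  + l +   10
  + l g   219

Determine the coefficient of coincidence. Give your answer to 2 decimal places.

0.36

The two most frequent reciprocal classes, + + g and ts l +, are the parental types, so the F1 was + + g / ts l +.
The two rarest classes, ts + g and + l +, are the double crossovers. Comparing them with the parentals, only the ts allele has switched, so ts is the middle locus and the order is g – ts – l.
g–ts: (188 + 20)/1500 = 0.1387; ts–l: (378 + 20)/1500 = 0.2653.
Expected DCO frequency = 0.1387 × 0.2653 ≈ 0.03680; observed = 20/1500 ≈ 0.01333.
Coefficient of coincidence = 0.01333/0.03680 ≈ 0.36.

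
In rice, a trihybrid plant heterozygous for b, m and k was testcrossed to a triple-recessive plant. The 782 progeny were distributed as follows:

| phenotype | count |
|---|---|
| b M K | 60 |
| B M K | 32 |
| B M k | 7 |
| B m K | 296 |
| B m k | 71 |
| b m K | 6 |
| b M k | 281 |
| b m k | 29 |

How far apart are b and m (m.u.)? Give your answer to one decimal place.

The two most frequent reciprocal classes, B m K and b M k, are the parental types, so the F1 was B m K / b M k.
The two rarest classes, b m K and B M k, are the double crossovers. Comparing them with the parentals, only the b allele has switched, so b is the middle locus and the order is k – b – m.
Crossovers in the b–m interval produce the single-crossover classes B M K and b m k (32 + 29 = 61) plus the double crossovers (13).
RF(b–m) = (61 + 13) / 782 = 74/782 = 0.0946 → 9.5 m.u.

9.5 m.u.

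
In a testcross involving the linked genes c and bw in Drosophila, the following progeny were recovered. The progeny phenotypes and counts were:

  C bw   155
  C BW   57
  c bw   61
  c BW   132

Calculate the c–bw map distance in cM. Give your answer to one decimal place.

The two most frequent classes, C bw (155) and c BW (132), are the parental types, so the F1 was C bw / c BW.
The recombinant classes are C BW and c bw: 57 + 61 = 118.
Recombination frequency = 118/405 = 0.2914 ≈ 29.1%, i.e. 29.1 cM.

29.1 cM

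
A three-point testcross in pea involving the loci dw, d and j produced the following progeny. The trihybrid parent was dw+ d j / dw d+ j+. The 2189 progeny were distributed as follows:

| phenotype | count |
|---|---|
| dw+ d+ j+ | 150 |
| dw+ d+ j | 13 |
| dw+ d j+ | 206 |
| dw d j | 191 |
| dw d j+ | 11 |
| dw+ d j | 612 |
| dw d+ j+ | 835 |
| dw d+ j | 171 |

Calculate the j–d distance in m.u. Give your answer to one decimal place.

18.3 m.u.

The two rarest classes, dw+ d+ j and dw d j+, are the double crossovers. Comparing them with the parentals, only the d allele has switched, so d is the middle locus and the order is dw – d – j.
Crossovers in the d–j interval produce the single-crossover classes dw+ d j+ and dw d+ j (206 + 171 = 377) plus the double crossovers (24).
RF(d–j) = (377 + 24) / 2189 = 401/2189 = 0.1832 → 18.3 m.u.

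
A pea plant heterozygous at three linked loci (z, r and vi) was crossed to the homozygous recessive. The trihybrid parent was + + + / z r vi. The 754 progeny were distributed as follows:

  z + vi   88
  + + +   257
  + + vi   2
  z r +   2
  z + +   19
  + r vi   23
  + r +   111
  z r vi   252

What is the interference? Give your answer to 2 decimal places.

0.68

The two rarest classes, + + vi and z r +, are the double crossovers. Comparing them with the parentals, only the vi allele has switched, so vi is the middle locus and the order is r – vi – z.
r–vi: (199 + 4)/754 = 0.2692; vi–z: (42 + 4)/754 = 0.0610.
Expected DCO frequency = 0.2692 × 0.0610 ≈ 0.01642; observed = 4/754 ≈ 0.00531.
Coefficient of coincidence = 0.00531/0.01642 ≈ 0.32; interference = 1 − 0.32 = 0.68.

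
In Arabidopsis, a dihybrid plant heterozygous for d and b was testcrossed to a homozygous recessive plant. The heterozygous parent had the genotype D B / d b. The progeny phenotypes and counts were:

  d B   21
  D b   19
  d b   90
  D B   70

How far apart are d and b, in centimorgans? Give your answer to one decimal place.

20.0 centimorgans

The recombinant classes are D b and d B: 19 + 21 = 40.
Recombination frequency = 40/200 = 0.2000 ≈ 20.0%, i.e. 20.0 centimorgans.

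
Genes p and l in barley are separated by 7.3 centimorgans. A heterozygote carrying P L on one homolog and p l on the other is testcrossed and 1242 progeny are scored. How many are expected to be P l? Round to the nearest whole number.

45

A map distance of 7.3 centimorgans corresponds to a recombination frequency of 0.073.
The F1 is P L / p l, so P l is a recombinant gamete class with expected frequency r/2 = 0.073/2 = 0.0365.
Expected number = 0.0365 × 1242 = 45.33 ≈ 45.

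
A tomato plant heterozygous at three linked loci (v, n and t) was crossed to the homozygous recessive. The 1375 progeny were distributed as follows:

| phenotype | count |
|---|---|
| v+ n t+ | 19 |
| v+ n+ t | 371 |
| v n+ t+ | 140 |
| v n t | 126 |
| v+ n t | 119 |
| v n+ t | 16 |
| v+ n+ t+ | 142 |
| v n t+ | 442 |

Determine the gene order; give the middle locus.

The two most frequent reciprocal classes, v+ n+ t and v n t+, are the parental types, so the F1 was v+ n+ t / v n t+.
The two rarest classes, v n+ t and v+ n t+, are the double crossovers. Comparing them with the parentals, only the v allele has switched, so v is the middle locus and the order is t – v – n.

v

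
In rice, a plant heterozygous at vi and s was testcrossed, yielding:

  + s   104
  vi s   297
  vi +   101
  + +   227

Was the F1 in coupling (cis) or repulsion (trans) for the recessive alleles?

cis

The two most frequent classes are + + (227) and vi s (297); these are the parental (non-recombinant) types.
So the F1 carried + + on one chromosome and vi s on the other — the recessive alleles are on the same chromosome (cis / coupling).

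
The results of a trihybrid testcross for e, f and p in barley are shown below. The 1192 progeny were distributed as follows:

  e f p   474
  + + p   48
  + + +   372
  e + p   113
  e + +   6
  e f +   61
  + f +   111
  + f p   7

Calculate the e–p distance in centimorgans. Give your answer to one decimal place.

The two most frequent reciprocal classes, + + + and e f p, are the parental types, so the F1 was + + + / e f p.
The two rarest classes, e + + and + f p, are the double crossovers. Comparing them with the parentals, only the e allele has switched, so e is the middle locus and the order is p – e – f.
Crossovers in the p–e interval produce the single-crossover classes + + p and e f + (48 + 61 = 109) plus the double crossovers (13).
RF(p–e) = (109 + 13) / 1192 = 122/1192 = 0.1023 → 10.2 centimorgans.

10.2 centimorgans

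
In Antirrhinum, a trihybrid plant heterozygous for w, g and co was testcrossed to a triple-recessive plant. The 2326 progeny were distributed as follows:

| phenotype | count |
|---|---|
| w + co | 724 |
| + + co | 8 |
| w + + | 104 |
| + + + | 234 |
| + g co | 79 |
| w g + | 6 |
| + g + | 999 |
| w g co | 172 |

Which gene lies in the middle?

The two most frequent reciprocal classes, w + co and + g +, are the parental types, so the F1 was w + co / + g +.
The two rarest classes, + + co and w g +, are the double crossovers. Comparing them with the parentals, only the w allele has switched, so w is the middle locus and the order is co – w – g.

w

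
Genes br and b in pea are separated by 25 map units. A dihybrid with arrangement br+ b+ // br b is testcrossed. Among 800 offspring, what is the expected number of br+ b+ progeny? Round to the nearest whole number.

A map distance of 25 map units corresponds to a recombination frequency of 0.250.
The F1 is br+ b+ / br b, so br+ b+ is a parental gamete class with expected frequency (1 − r)/2 = 0.750/2 = 0.3750.
Expected number = 0.3750 × 800 = 300.00 ≈ 300.

300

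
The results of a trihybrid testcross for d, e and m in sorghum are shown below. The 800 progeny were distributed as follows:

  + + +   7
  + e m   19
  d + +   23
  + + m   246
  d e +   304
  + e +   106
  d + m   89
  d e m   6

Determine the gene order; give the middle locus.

m

The two most frequent reciprocal classes, d e + and + + m, are the parental types, so the F1 was d e + / + + m.
The two rarest classes, d e m and + + +, are the double crossovers. Comparing them with the parentals, only the m allele has switched, so m is the middle locus and the order is e – m – d.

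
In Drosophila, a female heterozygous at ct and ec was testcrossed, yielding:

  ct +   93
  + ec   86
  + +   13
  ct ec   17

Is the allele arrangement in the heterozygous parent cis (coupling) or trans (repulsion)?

trans

The two most frequent classes are + ec (86) and ct + (93); these are the parental (non-recombinant) types.
So the F1 carried + ec on one chromosome and ct + on the other — the recessive alleles are on opposite chromosomes (trans / repulsion).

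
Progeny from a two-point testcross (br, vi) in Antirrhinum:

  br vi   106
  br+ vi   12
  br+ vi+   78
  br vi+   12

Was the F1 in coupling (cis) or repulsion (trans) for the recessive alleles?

The two most frequent classes are br+ vi+ (78) and br vi (106); these are the parental (non-recombinant) types.
So the F1 carried br+ vi+ on one chromosome and br vi on the other — the recessive alleles are on the same chromosome (cis / coupling).

cis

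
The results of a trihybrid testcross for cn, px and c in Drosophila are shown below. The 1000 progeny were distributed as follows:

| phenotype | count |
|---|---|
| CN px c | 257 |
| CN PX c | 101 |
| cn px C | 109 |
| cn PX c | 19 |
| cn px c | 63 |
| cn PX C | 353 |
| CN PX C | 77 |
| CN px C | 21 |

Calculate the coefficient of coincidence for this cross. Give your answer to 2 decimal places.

The two most frequent reciprocal classes, cn PX C and CN px c, are the parental types, so the F1 was cn PX C / CN px c.
The two rarest classes, cn PX c and CN px C, are the double crossovers. Comparing them with the parentals, only the c allele has switched, so c is the middle locus and the order is cn – c – px.
cn–c: (140 + 40)/1000 = 0.1800; c–px: (210 + 40)/1000 = 0.2500.
Expected DCO frequency = 0.1800 × 0.2500 ≈ 0.04500; observed = 40/1000 ≈ 0.04000.
Coefficient of coincidence = 0.04000/0.04500 ≈ 0.89.

0.89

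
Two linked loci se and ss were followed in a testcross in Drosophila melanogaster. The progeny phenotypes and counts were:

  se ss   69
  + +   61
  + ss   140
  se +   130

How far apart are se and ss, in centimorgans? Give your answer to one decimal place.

The two most frequent classes, + ss (140) and se + (130), are the parental types, so the F1 was + ss / se +.
The recombinant classes are + + and se ss: 61 + 69 = 130.
Recombination frequency = 130/400 = 0.3250 ≈ 32.5%, i.e. 32.5 centimorgans.

32.5 centimorgans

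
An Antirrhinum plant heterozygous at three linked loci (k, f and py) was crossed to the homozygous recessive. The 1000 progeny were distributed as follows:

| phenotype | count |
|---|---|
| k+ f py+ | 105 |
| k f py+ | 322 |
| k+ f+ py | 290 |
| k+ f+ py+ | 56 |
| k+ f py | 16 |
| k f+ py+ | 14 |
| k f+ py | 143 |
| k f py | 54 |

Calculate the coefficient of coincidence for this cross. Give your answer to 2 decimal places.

The two most frequent reciprocal classes, k f py+ and k+ f+ py, are the parental types, so the F1 was k f py+ / k+ f+ py.
The two rarest classes, k f+ py+ and k+ f py, are the double crossovers. Comparing them with the parentals, only the f allele has switched, so f is the middle locus and the order is k – f – py.
k–f: (248 + 30)/1000 = 0.2780; f–py: (110 + 30)/1000 = 0.1400.
Expected DCO frequency = 0.2780 × 0.1400 ≈ 0.03892; observed = 30/1000 ≈ 0.03000.
Coefficient of coincidence = 0.03000/0.03892 ≈ 0.77.

0.77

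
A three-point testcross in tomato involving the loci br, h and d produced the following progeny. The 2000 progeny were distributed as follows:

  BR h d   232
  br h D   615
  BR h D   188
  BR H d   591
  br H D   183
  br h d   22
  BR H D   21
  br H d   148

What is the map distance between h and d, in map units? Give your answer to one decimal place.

22.9 map units

The two most frequent reciprocal classes, BR H d and br h D, are the parental types, so the F1 was BR H d / br h D.
The two rarest classes, BR H D and br h d, are the double crossovers. Comparing them with the parentals, only the d allele has switched, so d is the middle locus and the order is h – d – br.
Crossovers in the h–d interval produce the single-crossover classes BR h d and br H D (232 + 183 = 415) plus the double crossovers (43).
RF(h–d) = (415 + 43) / 2000 = 458/2000 = 0.2290 → 22.9 map units.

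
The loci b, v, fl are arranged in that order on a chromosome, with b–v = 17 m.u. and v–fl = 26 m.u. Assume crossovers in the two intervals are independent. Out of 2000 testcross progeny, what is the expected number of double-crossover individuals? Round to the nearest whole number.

Map distances give recombination frequencies of 0.170 and 0.260 for the two intervals.
With no interference, expected double-crossover frequency = 0.170 × 0.260 = 0.04420.
Expected number = 0.04420 × 2000 = 88.40 ≈ 88.

88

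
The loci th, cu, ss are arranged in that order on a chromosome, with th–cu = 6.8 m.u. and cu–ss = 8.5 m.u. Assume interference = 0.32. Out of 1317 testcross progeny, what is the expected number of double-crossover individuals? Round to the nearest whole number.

Map distances give recombination frequencies of 0.068 and 0.085 for the two intervals.
With interference 0.32 (so coincidence = 0.68), expected double-crossover frequency = 0.068 × 0.085 × 0.68 = 0.00393.
Expected number = 0.00393 × 1317 = 5.18 ≈ 5.

5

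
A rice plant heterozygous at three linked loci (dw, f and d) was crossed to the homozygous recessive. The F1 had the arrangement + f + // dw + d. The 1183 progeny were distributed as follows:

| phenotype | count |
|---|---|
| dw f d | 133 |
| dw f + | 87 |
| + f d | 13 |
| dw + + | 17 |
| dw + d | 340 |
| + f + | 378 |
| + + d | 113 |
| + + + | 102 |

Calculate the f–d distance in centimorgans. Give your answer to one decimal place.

The two rarest classes, + f d and dw + +, are the double crossovers. Comparing them with the parentals, only the d allele has switched, so d is the middle locus and the order is dw – d – f.
Crossovers in the d–f interval produce the single-crossover classes + + + and dw f d (102 + 133 = 235) plus the double crossovers (30).
RF(d–f) = (235 + 30) / 1183 = 265/1183 = 0.2240 → 22.4 centimorgans.

22.4 centimorgans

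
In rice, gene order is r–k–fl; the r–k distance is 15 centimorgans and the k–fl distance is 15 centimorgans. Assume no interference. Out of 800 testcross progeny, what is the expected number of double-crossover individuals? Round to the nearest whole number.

18

Map distances give recombination frequencies of 0.150 and 0.150 for the two intervals.
With no interference, expected double-crossover frequency = 0.150 × 0.150 = 0.02250.
Expected number = 0.02250 × 800 = 18.00 ≈ 18.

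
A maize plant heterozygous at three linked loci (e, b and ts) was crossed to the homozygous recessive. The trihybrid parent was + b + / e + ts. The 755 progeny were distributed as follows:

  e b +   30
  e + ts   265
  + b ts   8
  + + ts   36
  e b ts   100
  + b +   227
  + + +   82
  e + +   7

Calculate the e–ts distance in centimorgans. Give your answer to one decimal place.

10.7 centimorgans

The two rarest classes, + b ts and e + +, are the double crossovers. Comparing them with the parentals, only the ts allele has switched, so ts is the middle locus and the order is e – ts – b.
Crossovers in the e–ts interval produce the single-crossover classes e b + and + + ts (30 + 36 = 66) plus the double crossovers (15).
RF(e–ts) = (66 + 15) / 755 = 81/755 = 0.1073 → 10.7 centimorgans.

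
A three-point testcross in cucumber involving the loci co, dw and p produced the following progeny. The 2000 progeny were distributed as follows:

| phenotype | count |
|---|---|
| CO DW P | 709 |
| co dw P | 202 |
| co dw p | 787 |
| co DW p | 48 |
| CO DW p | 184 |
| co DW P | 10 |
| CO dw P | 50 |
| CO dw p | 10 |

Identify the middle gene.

The two most frequent reciprocal classes, CO DW P and co dw p, are the parental types, so the F1 was CO DW P / co dw p.
The two rarest classes, co DW P and CO dw p, are the double crossovers. Comparing them with the parentals, only the co allele has switched, so co is the middle locus and the order is dw – co – p.

co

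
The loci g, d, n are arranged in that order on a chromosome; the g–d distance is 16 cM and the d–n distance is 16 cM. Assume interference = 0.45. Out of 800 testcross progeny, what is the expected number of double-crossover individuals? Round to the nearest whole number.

11

Map distances give recombination frequencies of 0.160 and 0.160 for the two intervals.
With interference 0.45 (so coincidence = 0.55), expected double-crossover frequency = 0.160 × 0.160 × 0.55 = 0.01408.
Expected number = 0.01408 × 800 = 11.26 ≈ 11.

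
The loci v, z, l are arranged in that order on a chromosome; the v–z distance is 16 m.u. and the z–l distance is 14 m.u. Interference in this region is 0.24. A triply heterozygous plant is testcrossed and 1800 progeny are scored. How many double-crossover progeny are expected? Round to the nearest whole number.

Map distances give recombination frequencies of 0.160 and 0.140 for the two intervals.
With interference 0.24 (so coincidence = 0.76), expected double-crossover frequency = 0.160 × 0.140 × 0.76 = 0.01702.
Expected number = 0.01702 × 1800 = 30.64 ≈ 31.

31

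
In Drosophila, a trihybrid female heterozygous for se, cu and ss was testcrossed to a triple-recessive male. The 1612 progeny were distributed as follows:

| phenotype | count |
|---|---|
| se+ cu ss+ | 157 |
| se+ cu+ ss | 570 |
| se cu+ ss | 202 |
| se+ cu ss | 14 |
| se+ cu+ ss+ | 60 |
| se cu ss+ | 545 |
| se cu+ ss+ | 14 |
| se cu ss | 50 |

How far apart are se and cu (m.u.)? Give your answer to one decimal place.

24.0 m.u.

The two most frequent reciprocal classes, se cu ss+ and se+ cu+ ss, are the parental types, so the F1 was se cu ss+ / se+ cu+ ss.
The two rarest classes, se cu+ ss+ and se+ cu ss, are the double crossovers. Comparing them with the parentals, only the cu allele has switched, so cu is the middle locus and the order is se – cu – ss.
Crossovers in the se–cu interval produce the single-crossover classes se+ cu ss+ and se cu+ ss (157 + 202 = 359) plus the double crossovers (28).
RF(se–cu) = (359 + 28) / 1612 = 387/1612 = 0.2401 → 24.0 m.u.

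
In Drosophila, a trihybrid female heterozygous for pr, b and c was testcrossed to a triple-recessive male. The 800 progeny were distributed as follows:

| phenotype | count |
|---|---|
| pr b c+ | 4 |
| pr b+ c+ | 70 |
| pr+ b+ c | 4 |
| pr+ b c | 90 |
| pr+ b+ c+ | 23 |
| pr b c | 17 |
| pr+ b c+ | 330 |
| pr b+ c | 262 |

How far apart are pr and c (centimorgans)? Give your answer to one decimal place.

21.0 centimorgans

The two most frequent reciprocal classes, pr+ b c+ and pr b+ c, are the parental types, so the F1 was pr+ b c+ / pr b+ c.
The two rarest classes, pr b c+ and pr+ b+ c, are the double crossovers. Comparing them with the parentals, only the pr allele has switched, so pr is the middle locus and the order is c – pr – b.
Crossovers in the c–pr interval produce the single-crossover classes pr+ b c and pr b+ c+ (90 + 70 = 160) plus the double crossovers (8).
RF(c–pr) = (160 + 8) / 800 = 168/800 = 0.2100 → 21.0 centimorgans.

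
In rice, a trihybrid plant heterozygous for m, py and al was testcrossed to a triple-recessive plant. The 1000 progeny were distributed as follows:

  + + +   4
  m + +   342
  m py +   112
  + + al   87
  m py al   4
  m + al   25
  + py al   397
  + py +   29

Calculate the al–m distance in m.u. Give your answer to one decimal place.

6.2 m.u.

The two most frequent reciprocal classes, m + + and + py al, are the parental types, so the F1 was m + + / + py al.
The two rarest classes, + + + and m py al, are the double crossovers. Comparing them with the parentals, only the m allele has switched, so m is the middle locus and the order is al – m – py.
Crossovers in the al–m interval produce the single-crossover classes m + al and + py + (25 + 29 = 54) plus the double crossovers (8).
RF(al–m) = (54 + 8) / 1000 = 62/1000 = 0.0620 → 6.2 m.u.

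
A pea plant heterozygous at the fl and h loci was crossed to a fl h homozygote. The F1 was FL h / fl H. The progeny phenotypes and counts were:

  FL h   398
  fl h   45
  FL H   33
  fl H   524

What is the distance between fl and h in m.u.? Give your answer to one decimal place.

7.8 m.u.

The recombinant classes are FL H and fl h: 33 + 45 = 78.
Recombination frequency = 78/1000 = 0.0780 ≈ 7.8%, i.e. 7.8 m.u.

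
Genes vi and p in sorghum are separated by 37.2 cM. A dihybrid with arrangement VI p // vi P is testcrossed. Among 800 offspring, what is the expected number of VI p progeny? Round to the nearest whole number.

A map distance of 37.2 cM corresponds to a recombination frequency of 0.372.
The F1 is VI p / vi P, so VI p is a parental gamete class with expected frequency (1 − r)/2 = 0.628/2 = 0.3140.
Expected number = 0.3140 × 800 = 251.20 ≈ 251.

251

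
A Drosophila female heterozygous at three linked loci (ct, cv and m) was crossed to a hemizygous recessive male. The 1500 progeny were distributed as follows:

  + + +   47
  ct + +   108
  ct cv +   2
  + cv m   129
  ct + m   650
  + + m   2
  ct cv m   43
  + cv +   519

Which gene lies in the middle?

The two most frequent reciprocal classes, + cv + and ct + m, are the parental types, so the F1 was + cv + / ct + m.
The two rarest classes, ct cv + and + + m, are the double crossovers. Comparing them with the parentals, only the ct allele has switched, so ct is the middle locus and the order is cv – ct – m.

ct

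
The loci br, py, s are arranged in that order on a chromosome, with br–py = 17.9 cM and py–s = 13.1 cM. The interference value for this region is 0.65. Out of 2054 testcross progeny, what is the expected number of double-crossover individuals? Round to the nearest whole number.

17

Map distances give recombination frequencies of 0.179 and 0.131 for the two intervals.
With interference 0.65 (so coincidence = 0.35), expected double-crossover frequency = 0.179 × 0.131 × 0.35 = 0.00821.
Expected number = 0.00821 × 2054 = 16.86 ≈ 17.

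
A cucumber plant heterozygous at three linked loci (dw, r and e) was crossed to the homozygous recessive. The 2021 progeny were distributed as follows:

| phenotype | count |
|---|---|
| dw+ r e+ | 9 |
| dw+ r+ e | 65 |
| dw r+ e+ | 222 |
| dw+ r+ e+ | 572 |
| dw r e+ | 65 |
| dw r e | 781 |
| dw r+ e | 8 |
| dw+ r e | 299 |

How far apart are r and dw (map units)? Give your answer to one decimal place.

The two most frequent reciprocal classes, dw r e and dw+ r+ e+, are the parental types, so the F1 was dw r e / dw+ r+ e+.
The two rarest classes, dw r+ e and dw+ r e+, are the double crossovers. Comparing them with the parentals, only the r allele has switched, so r is the middle locus and the order is dw – r – e.
Crossovers in the dw–r interval produce the single-crossover classes dw+ r e and dw r+ e+ (299 + 222 = 521) plus the double crossovers (17).
RF(dw–r) = (521 + 17) / 2021 = 538/2021 = 0.2662 → 26.6 map units.

26.6 map units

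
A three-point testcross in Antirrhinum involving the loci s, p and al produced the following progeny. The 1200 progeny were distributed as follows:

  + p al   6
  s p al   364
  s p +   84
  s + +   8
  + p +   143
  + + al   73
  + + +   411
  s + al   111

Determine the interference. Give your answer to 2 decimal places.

0.63

The two most frequent reciprocal classes, s p al and + + +, are the parental types, so the F1 was s p al / + + +.
The two rarest classes, + p al and s + +, are the double crossovers. Comparing them with the parentals, only the s allele has switched, so s is the middle locus and the order is p – s – al.
p–s: (254 + 14)/1200 = 0.2233; s–al: (157 + 14)/1200 = 0.1425.
Expected DCO frequency = 0.2233 × 0.1425 ≈ 0.03182; observed = 14/1200 ≈ 0.01167.
Coefficient of coincidence = 0.01167/0.03182 ≈ 0.37; interference = 1 − 0.37 = 0.63.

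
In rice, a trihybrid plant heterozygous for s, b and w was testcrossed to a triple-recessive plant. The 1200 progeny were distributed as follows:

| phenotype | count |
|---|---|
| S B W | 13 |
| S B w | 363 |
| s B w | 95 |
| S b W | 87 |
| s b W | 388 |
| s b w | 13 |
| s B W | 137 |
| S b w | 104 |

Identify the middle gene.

The two most frequent reciprocal classes, s b W and S B w, are the parental types, so the F1 was s b W / S B w.
The two rarest classes, s b w and S B W, are the double crossovers. Comparing them with the parentals, only the w allele has switched, so w is the middle locus and the order is b – w – s.

w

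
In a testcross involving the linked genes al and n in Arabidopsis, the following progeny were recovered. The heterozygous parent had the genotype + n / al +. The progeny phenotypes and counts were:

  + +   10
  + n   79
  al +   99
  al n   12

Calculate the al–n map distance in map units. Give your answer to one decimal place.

11.0 map units

The recombinant classes are + + and al n: 10 + 12 = 22.
Recombination frequency = 22/200 = 0.1100 ≈ 11.0%, i.e. 11.0 map units.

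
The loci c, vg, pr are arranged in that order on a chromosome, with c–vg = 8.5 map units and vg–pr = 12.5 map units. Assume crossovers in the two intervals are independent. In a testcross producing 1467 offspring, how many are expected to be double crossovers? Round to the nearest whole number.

16

Map distances give recombination frequencies of 0.085 and 0.125 for the two intervals.
With no interference, expected double-crossover frequency = 0.085 × 0.125 = 0.01063.
Expected number = 0.01063 × 1467 = 15.59 ≈ 16.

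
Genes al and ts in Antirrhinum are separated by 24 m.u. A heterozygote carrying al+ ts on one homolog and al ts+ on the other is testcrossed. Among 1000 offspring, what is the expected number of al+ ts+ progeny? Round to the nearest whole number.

120

A map distance of 24 m.u. corresponds to a recombination frequency of 0.240.
The F1 is al+ ts / al ts+, so al+ ts+ is a recombinant gamete class with expected frequency r/2 = 0.240/2 = 0.1200.
Expected number = 0.1200 × 1000 = 120.00 ≈ 120.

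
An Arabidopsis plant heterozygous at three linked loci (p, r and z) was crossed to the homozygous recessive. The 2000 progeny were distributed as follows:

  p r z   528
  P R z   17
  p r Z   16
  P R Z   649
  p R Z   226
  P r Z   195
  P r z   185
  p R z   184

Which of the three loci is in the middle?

The two most frequent reciprocal classes, p r z and P R Z, are the parental types, so the F1 was p r z / P R Z.
The two rarest classes, p r Z and P R z, are the double crossovers. Comparing them with the parentals, only the z allele has switched, so z is the middle locus and the order is p – z – r.

z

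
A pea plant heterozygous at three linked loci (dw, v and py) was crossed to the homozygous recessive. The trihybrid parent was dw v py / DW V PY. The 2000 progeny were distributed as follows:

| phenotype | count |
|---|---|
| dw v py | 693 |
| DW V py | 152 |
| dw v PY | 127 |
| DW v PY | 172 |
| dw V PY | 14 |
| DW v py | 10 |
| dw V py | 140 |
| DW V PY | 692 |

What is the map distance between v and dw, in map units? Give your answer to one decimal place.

The two rarest classes, DW v py and dw V PY, are the double crossovers. Comparing them with the parentals, only the dw allele has switched, so dw is the middle locus and the order is py – dw – v.
Crossovers in the dw–v interval produce the single-crossover classes dw V py and DW v PY (140 + 172 = 312) plus the double crossovers (24).
RF(dw–v) = (312 + 24) / 2000 = 336/2000 = 0.1680 → 16.8 map units.

16.8 map units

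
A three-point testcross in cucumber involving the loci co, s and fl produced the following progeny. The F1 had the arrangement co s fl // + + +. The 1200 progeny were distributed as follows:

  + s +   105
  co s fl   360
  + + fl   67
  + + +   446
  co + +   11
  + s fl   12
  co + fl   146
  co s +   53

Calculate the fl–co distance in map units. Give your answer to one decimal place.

11.9 map units

The two rarest classes, + s fl and co + +, are the double crossovers. Comparing them with the parentals, only the co allele has switched, so co is the middle locus and the order is fl – co – s.
Crossovers in the fl–co interval produce the single-crossover classes co s + and + + fl (53 + 67 = 120) plus the double crossovers (23).
RF(fl–co) = (120 + 23) / 1200 = 143/1200 = 0.1192 → 11.9 map units.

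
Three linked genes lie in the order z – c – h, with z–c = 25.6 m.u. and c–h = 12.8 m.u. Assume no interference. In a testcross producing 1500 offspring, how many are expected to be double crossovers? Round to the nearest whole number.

49

Map distances give recombination frequencies of 0.256 and 0.128 for the two intervals.
With no interference, expected double-crossover frequency = 0.256 × 0.128 = 0.03277.
Expected number = 0.03277 × 1500 = 49.15 ≈ 49.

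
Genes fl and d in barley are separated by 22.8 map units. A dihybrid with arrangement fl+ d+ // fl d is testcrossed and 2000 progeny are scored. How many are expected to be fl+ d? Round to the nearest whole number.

A map distance of 22.8 map units corresponds to a recombination frequency of 0.228.
The F1 is fl+ d+ / fl d, so fl+ d is a recombinant gamete class with expected frequency r/2 = 0.228/2 = 0.1140.
Expected number = 0.1140 × 2000 = 228.00 ≈ 228.

228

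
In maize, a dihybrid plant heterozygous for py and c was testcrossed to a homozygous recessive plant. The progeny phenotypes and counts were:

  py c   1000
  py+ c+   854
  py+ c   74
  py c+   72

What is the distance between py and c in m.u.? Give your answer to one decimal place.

The two most frequent classes, py+ c+ (854) and py c (1000), are the parental types, so the F1 was py+ c+ / py c.
The recombinant classes are py+ c and py c+: 74 + 72 = 146.
Recombination frequency = 146/2000 = 0.0730 ≈ 7.3%, i.e. 7.3 m.u.

7.3 m.u.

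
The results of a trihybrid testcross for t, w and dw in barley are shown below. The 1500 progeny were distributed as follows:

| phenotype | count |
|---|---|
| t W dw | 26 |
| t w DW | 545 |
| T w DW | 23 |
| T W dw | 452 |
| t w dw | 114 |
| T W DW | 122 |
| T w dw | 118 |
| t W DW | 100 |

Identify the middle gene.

The two most frequent reciprocal classes, T W dw and t w DW, are the parental types, so the F1 was T W dw / t w DW.
The two rarest classes, t W dw and T w DW, are the double crossovers. Comparing them with the parentals, only the t allele has switched, so t is the middle locus and the order is w – t – dw.

t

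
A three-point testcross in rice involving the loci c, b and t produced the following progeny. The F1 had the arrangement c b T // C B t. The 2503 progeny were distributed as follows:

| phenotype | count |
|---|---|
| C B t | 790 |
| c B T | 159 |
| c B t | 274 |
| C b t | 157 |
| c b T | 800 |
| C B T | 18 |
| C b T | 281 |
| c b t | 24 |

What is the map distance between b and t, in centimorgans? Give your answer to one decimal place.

The two rarest classes, c b t and C B T, are the double crossovers. Comparing them with the parentals, only the t allele has switched, so t is the middle locus and the order is b – t – c.
Crossovers in the b–t interval produce the single-crossover classes c B T and C b t (159 + 157 = 316) plus the double crossovers (42).
RF(b–t) = (316 + 42) / 2503 = 358/2503 = 0.1430 → 14.3 centimorgans.

14.3 centimorgans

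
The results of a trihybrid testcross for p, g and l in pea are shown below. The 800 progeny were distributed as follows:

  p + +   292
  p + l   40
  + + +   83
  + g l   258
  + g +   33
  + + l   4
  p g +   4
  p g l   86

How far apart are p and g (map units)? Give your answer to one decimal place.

The two most frequent reciprocal classes, p + + and + g l, are the parental types, so the F1 was p + + / + g l.
The two rarest classes, p g + and + + l, are the double crossovers. Comparing them with the parentals, only the g allele has switched, so g is the middle locus and the order is l – g – p.
Crossovers in the g–p interval produce the single-crossover classes + + + and p g l (83 + 86 = 169) plus the double crossovers (8).
RF(g–p) = (169 + 8) / 800 = 177/800 = 0.2213 → 22.1 map units.

22.1 map units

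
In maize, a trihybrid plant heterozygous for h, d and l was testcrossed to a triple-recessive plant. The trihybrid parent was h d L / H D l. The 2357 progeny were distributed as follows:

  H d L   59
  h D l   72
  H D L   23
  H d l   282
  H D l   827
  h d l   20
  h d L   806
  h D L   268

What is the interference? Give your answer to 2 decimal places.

0.02

The two rarest classes, h d l and H D L, are the double crossovers. Comparing them with the parentals, only the l allele has switched, so l is the middle locus and the order is h – l – d.
h–l: (131 + 43)/2357 = 0.0738; l–d: (550 + 43)/2357 = 0.2516.
Expected DCO frequency = 0.0738 × 0.2516 ≈ 0.01857; observed = 43/2357 ≈ 0.01824.
Coefficient of coincidence = 0.01824/0.01857 ≈ 0.98; interference = 1 − 0.98 = 0.02.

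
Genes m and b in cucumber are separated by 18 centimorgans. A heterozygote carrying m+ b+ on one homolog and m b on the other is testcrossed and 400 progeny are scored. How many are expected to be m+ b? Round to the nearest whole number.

36

A map distance of 18 centimorgans corresponds to a recombination frequency of 0.180.
The F1 is m+ b+ / m b, so m+ b is a recombinant gamete class with expected frequency r/2 = 0.180/2 = 0.0900.
Expected number = 0.0900 × 400 = 36.00 ≈ 36.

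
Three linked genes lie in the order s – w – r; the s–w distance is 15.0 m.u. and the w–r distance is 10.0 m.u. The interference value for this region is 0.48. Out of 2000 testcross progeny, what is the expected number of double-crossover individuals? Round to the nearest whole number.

Map distances give recombination frequencies of 0.150 and 0.100 for the two intervals.
With interference 0.48 (so coincidence = 0.52), expected double-crossover frequency = 0.150 × 0.100 × 0.52 = 0.00780.
Expected number = 0.00780 × 2000 = 15.60 ≈ 16.

16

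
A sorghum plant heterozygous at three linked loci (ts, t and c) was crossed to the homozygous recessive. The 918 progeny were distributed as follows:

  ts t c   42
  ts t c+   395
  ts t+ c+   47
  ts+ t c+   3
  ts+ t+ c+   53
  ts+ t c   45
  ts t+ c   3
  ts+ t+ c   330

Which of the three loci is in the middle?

ts

The two most frequent reciprocal classes, ts t c+ and ts+ t+ c, are the parental types, so the F1 was ts t c+ / ts+ t+ c.
The two rarest classes, ts+ t c+ and ts t+ c, are the double crossovers. Comparing them with the parentals, only the ts allele has switched, so ts is the middle locus and the order is t – ts – c.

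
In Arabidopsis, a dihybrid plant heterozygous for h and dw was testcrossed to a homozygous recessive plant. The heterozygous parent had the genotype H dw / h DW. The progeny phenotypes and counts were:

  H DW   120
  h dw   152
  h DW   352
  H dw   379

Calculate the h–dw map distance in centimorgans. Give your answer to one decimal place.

The recombinant classes are H DW and h dw: 120 + 152 = 272.
Recombination frequency = 272/1003 = 0.2712 ≈ 27.1%, i.e. 27.1 centimorgans.

27.1 centimorgans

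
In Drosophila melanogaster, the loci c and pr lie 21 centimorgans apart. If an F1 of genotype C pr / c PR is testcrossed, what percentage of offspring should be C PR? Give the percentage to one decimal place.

10.5%

A map distance of 21 centimorgans corresponds to a recombination frequency of 0.210.
The F1 is C pr / c PR, so C PR is a recombinant gamete class with expected frequency r/2 = 0.210/2 = 0.1050.
That is 0.1050 = 10.5% of the progeny.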